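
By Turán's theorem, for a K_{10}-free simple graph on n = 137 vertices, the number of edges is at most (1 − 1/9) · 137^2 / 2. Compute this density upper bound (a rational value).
Turán density bound = (8/9) · 137^2/2 = 75076/9 ≈ 8341.7778

Turán's theorem: ex(n, K_{r+1}) is achieved by the complete r-partite Turán graph T(n, r) with parts as balanced as possible, and is at most (1 − 1/r) · n^2/2. For r = 9, n = 137: the density bound is (8/9) · 18769/2 = 75076/9 ≈ 8341.7778. The integer-valued extremum is e(T(137, 9)) = 8341, which is strictly less than the density bound 75076/9 since 9 ∤ 137 (the parts of T(137, 9) cannot all be equal).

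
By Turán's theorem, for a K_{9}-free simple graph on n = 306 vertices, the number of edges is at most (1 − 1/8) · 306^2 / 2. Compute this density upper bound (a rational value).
Turán density bound = (7/8) · 306^2/2 = 163863/4 ≈ 40965.75

Turán's theorem: ex(n, K_{r+1}) is achieved by the complete r-partite Turán graph T(n, r) with parts as balanced as possible, and is at most (1 − 1/r) · n^2/2. For r = 8, n = 306: the density bound is (7/8) · 93636/2 = 163863/4 ≈ 40965.75. The integer-valued extremum is e(T(306, 8)) = 40965, which is strictly less than the density bound 163863/4 since 8 ∤ 306 (the parts of T(306, 8) cannot all be equal).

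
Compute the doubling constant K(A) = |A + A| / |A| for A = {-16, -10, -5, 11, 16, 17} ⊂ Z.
K = |A + A| / |A| = 19/6

Enumerate A + A = {a + b : a, b ∈ A}. With |A| = 6, there are |A|^2 = 36 ordered sum pairs; collecting distinct values, A + A = {-32, -26, -21, -20, -15, -10, -5, 0, 1, 6, 7, 11, 12, 22, 27, 28, 32, 33, 34}, so |A + A| = 19. Thus K = 19/6. For comparison, the minimum possible |A + A| over all 6-element sets is 2·6 − 1 = 11 (so min K = 11/6), attained only by arithmetic progressions.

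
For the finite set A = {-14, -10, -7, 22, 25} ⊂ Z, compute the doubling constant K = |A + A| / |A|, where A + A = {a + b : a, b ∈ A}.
K = |A + A| / |A| = 14/5

Enumerate A + A = {a + b : a, b ∈ A}. With |A| = 5, there are |A|^2 = 25 ordered sum pairs; collecting distinct values, A + A = {-28, -24, -21, -20, -17, -14, 8, 11, 12, 15, 18, 44, 47, 50}, so |A + A| = 14. Thus K = 14/5. For comparison, the minimum possible |A + A| over all 5-element sets is 2·5 − 1 = 9 (so min K = 9/5), attained only by arithmetic progressions.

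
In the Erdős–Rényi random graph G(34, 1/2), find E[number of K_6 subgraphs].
E[# K_6] = C(34, 6) · (1/2)^C(6, 2) = 1344904 / 2^15 = 168113/4096 ≈ 41.043213

For each 6-subset S of vertices (there are C(34, 6) = 1344904 such S), let X_S = 1 if S induces a K_6 (all C(6, 2) = 15 edges present). Then P(X_S = 1) = (1/2)^15 = 1/32768. By linearity of expectation, E[# K_6] = C(34, 6) · (1/2)^15 = 1344904 / 32768 = 168113/4096 ≈ 41.043213.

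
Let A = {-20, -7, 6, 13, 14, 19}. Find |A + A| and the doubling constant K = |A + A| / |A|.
K = |A + A| / |A| = 18/6 = 3

Enumerate A + A = {a + b : a, b ∈ A}. With |A| = 6, there are |A|^2 = 36 ordered sum pairs; collecting distinct values, A + A = {-40, -27, -14, -7, -6, -1, 6, 7, 12, 19, 20, 25, 26, 27, 28, 32, 33, 38}, so |A + A| = 18. Thus K = 18/6 = 3. For comparison, the minimum possible |A + A| over all 6-element sets is 2·6 − 1 = 11 (so min K = 11/6), attained only by arithmetic progressions.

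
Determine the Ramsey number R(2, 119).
R(2, 119) = 119

R(2, k) = k for all k ≥ 2: in a 2-colouring of K_k, either some edge is red (a red K_2) or all edges are blue (a blue K_k). And K_{118} coloured all-blue has no blue K_119, so R(2, 119) > 118. Hence R(2, 119) = 119.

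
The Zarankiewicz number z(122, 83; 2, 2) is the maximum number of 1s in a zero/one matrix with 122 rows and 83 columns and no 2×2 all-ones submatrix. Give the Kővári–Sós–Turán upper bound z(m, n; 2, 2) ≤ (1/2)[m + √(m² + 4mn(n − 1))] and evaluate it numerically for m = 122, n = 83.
z(122, 83; 2, 2) ≤ (1/2)[122 + √(122² + 4·122·83·82)] = (1/2)[122 + √3336212] = 974.265

Kővári–Sós–Turán: let r_1, ..., r_122 be the row sums and z = Σ r_i the total number of 1s. Each pair of columns can share at most one row with both entries 1 (else a 2×2 all-ones block appears), so Σ_i C(r_i, 2) ≤ C(83, 2) = 3403. By convexity Σ_i C(r_i, 2) ≥ 122·C(z/122, 2) = z(z − 122)/(2·122), giving z² − 122z − 122·83·82 ≤ 0 and hence z ≤ (1/2)[122 + √(14884 + 4·830332)] = (1/2)[122 + √3336212] ≈ (1/2)(122 + 1826.53) = 974.265.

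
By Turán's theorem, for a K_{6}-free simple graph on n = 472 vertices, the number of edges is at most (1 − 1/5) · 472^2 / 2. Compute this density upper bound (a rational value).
Turán density bound = (4/5) · 472^2/2 = 445568/5 ≈ 89113.6

Turán's theorem: ex(n, K_{r+1}) is achieved by the complete r-partite Turán graph T(n, r) with parts as balanced as possible, and is at most (1 − 1/r) · n^2/2. For r = 5, n = 472: the density bound is (4/5) · 222784/2 = 445568/5 ≈ 89113.6. The integer-valued extremum is e(T(472, 5)) = 89113, which is strictly less than the density bound 445568/5 since 5 ∤ 472 (the parts of T(472, 5) cannot all be equal).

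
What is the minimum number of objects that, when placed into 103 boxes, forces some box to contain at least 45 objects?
n = (45 − 1)·103 + 1 = 4533

By the generalised pigeonhole principle, to guarantee some box contains ≥ r objects we need more than (r − 1) · k objects total. Threshold: n = (r − 1) · k + 1. With r = 45 and k = 103: n = 44 · 103 + 1 = 4532 + 1 = 4533. For n = 4532 = 44 · 103, we can put exactly 44 objects in every box, avoiding 45 in any single one — so 4533 is tight.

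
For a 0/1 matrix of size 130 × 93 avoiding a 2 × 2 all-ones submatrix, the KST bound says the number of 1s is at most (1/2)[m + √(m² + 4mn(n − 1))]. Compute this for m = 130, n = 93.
z(130, 93; 2, 2) ≤ (1/2)[130 + √(130² + 4·130·93·92)] = (1/2)[130 + √4466020] = 1121.648

Kővári–Sós–Turán: let r_1, ..., r_130 be the row sums and z = Σ r_i the total number of 1s. Each pair of columns can share at most one row with both entries 1 (else a 2×2 all-ones block appears), so Σ_i C(r_i, 2) ≤ C(93, 2) = 4278. By convexity Σ_i C(r_i, 2) ≥ 130·C(z/130, 2) = z(z − 130)/(2·130), giving z² − 130z − 130·93·92 ≤ 0 and hence z ≤ (1/2)[130 + √(16900 + 4·1112280)] = (1/2)[130 + √4466020] ≈ (1/2)(130 + 2113.296) = 1121.648.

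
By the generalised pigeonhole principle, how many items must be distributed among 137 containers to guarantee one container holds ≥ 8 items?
n = (8 − 1)·137 + 1 = 960

By the generalised pigeonhole principle, to guarantee some box contains ≥ r objects we need more than (r − 1) · k objects total. Threshold: n = (r − 1) · k + 1. With r = 8 and k = 137: n = 7 · 137 + 1 = 959 + 1 = 960. For n = 959 = 7 · 137, we can put exactly 7 objects in every box, avoiding 8 in any single one — so 960 is tight.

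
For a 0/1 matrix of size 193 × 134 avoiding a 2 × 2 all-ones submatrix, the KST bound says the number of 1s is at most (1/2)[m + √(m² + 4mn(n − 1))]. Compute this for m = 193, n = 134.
z(193, 134; 2, 2) ≤ (1/2)[193 + √(193² + 4·193·134·133)] = (1/2)[193 + √13795833] = 1953.6371

Kővári–Sós–Turán: let r_1, ..., r_193 be the row sums and z = Σ r_i the total number of 1s. Each pair of columns can share at most one row with both entries 1 (else a 2×2 all-ones block appears), so Σ_i C(r_i, 2) ≤ C(134, 2) = 8911. By convexity Σ_i C(r_i, 2) ≥ 193·C(z/193, 2) = z(z − 193)/(2·193), giving z² − 193z − 193·134·133 ≤ 0 and hence z ≤ (1/2)[193 + √(37249 + 4·3439646)] = (1/2)[193 + √13795833] ≈ (1/2)(193 + 3714.2742) = 1953.6371.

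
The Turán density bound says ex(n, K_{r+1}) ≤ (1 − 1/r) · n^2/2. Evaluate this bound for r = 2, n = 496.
Turán density bound = (1/2) · 496^2/2 = 61504

Turán's theorem: ex(n, K_{r+1}) is achieved by the complete r-partite Turán graph T(n, r) with parts as balanced as possible, and is at most (1 − 1/r) · n^2/2. For r = 2, n = 496: the density bound is (1/2) · 246016/2 = 61504. Since 2 ∣ 496, the Turán graph T(496, 2) has parts of equal size 248, and its edge count e(T(496, 2)) = 61504 attains the density bound exactly.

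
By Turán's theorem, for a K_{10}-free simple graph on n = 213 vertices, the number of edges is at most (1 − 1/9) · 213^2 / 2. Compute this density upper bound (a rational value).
Turán density bound = (8/9) · 213^2/2 = 20164

Turán's theorem: ex(n, K_{r+1}) is achieved by the complete r-partite Turán graph T(n, r) with parts as balanced as possible, and is at most (1 − 1/r) · n^2/2. For r = 9, n = 213: the density bound is (8/9) · 45369/2 = 20164. The integer-valued extremum is e(T(213, 9)) = 20163, which is strictly less than the density bound 20164 since 9 ∤ 213 (the parts of T(213, 9) cannot all be equal).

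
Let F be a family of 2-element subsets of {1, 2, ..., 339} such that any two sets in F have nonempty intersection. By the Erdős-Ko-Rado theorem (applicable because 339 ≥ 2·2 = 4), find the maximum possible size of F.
max |F| = C(338, 1) = 338

Erdős-Ko-Rado (1961): when n ≥ 2k, max |F| = C(n−1, k−1). The bound is attained by the star {A : i ∈ A} for any fixed i ∈ [n]. Here C(339−1, 2−1) = C(338, 1) = 338.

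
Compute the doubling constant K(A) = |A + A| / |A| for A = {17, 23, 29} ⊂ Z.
K = |A + A| / |A| = 5/3

Enumerate A + A = {a + b : a, b ∈ A}. With |A| = 3, there are |A|^2 = 9 ordered sum pairs; collecting distinct values, A + A = {34, 40, 46, 52, 58}, so |A + A| = 5. Thus K = 5/3. Here |A + A| = 2|A| − 1 = 5, the minimum possible — so K = 5/3 is minimal, which holds iff A is an arithmetic progression.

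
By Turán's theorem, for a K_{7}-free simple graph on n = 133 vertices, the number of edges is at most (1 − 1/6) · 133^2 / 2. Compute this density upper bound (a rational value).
Turán density bound = (5/6) · 133^2/2 = 88445/12 ≈ 7370.4167

Turán's theorem: ex(n, K_{r+1}) is achieved by the complete r-partite Turán graph T(n, r) with parts as balanced as possible, and is at most (1 − 1/r) · n^2/2. For r = 6, n = 133: the density bound is (5/6) · 17689/2 = 88445/12 ≈ 7370.4167. The integer-valued extremum is e(T(133, 6)) = 7370, which is strictly less than the density bound 88445/12 since 6 ∤ 133 (the parts of T(133, 6) cannot all be equal).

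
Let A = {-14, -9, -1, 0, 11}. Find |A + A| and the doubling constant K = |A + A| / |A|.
K = |A + A| / |A| = 15/5 = 3

Enumerate A + A = {a + b : a, b ∈ A}. With |A| = 5, there are |A|^2 = 25 ordered sum pairs; collecting distinct values, A + A = {-28, -23, -18, -15, -14, -10, -9, -3, -2, -1, 0, 2, 10, 11, 22}, so |A + A| = 15. Thus K = 15/5 = 3. For comparison, the minimum possible |A + A| over all 5-element sets is 2·5 − 1 = 9 (so min K = 9/5), attained only by arithmetic progressions.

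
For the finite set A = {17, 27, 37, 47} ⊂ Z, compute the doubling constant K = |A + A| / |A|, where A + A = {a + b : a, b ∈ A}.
K = |A + A| / |A| = 7/4

Enumerate A + A = {a + b : a, b ∈ A}. With |A| = 4, there are |A|^2 = 16 ordered sum pairs; collecting distinct values, A + A = {34, 44, 54, 64, 74, 84, 94}, so |A + A| = 7. Thus K = 7/4. Here |A + A| = 2|A| − 1 = 7, the minimum possible — so K = 7/4 is minimal, which holds iff A is an arithmetic progression.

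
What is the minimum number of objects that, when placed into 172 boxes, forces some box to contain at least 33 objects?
n = (33 − 1)·172 + 1 = 5505

By the generalised pigeonhole principle, to guarantee some box contains ≥ r objects we need more than (r − 1) · k objects total. Threshold: n = (r − 1) · k + 1. With r = 33 and k = 172: n = 32 · 172 + 1 = 5504 + 1 = 5505. For n = 5504 = 32 · 172, we can put exactly 32 objects in every box, avoiding 33 in any single one — so 5505 is tight.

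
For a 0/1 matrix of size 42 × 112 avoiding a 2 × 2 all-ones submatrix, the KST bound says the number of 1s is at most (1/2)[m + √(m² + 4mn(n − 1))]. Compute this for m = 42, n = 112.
z(42, 112; 2, 2) ≤ (1/2)[42 + √(42² + 4·42·112·111)] = (1/2)[42 + √2090340] = 743.9004

Kővári–Sós–Turán: let r_1, ..., r_42 be the row sums and z = Σ r_i the total number of 1s. Each pair of columns can share at most one row with both entries 1 (else a 2×2 all-ones block appears), so Σ_i C(r_i, 2) ≤ C(112, 2) = 6216. By convexity Σ_i C(r_i, 2) ≥ 42·C(z/42, 2) = z(z − 42)/(2·42), giving z² − 42z − 42·112·111 ≤ 0 and hence z ≤ (1/2)[42 + √(1764 + 4·522144)] = (1/2)[42 + √2090340] ≈ (1/2)(42 + 1445.8008) = 743.9004.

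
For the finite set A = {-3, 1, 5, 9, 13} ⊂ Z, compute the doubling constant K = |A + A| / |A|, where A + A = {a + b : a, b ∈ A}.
K = |A + A| / |A| = 9/5

Enumerate A + A = {a + b : a, b ∈ A}. With |A| = 5, there are |A|^2 = 25 ordered sum pairs; collecting distinct values, A + A = {-6, -2, 2, 6, 10, 14, 18, 22, 26}, so |A + A| = 9. Thus K = 9/5. Here |A + A| = 2|A| − 1 = 9, the minimum possible — so K = 9/5 is minimal, which holds iff A is an arithmetic progression.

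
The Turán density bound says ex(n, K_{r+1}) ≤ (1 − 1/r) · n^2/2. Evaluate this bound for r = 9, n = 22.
Turán density bound = (8/9) · 22^2/2 = 1936/9 ≈ 215.1111

Turán's theorem: ex(n, K_{r+1}) is achieved by the complete r-partite Turán graph T(n, r) with parts as balanced as possible, and is at most (1 − 1/r) · n^2/2. For r = 9, n = 22: the density bound is (8/9) · 484/2 = 1936/9 ≈ 215.1111. The integer-valued extremum is e(T(22, 9)) = 214, which is strictly less than the density bound 1936/9 since 9 ∤ 22 (the parts of T(22, 9) cannot all be equal).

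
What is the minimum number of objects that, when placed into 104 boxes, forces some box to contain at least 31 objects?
n = (31 − 1)·104 + 1 = 3121

By the generalised pigeonhole principle, to guarantee some box contains ≥ r objects we need more than (r − 1) · k objects total. Threshold: n = (r − 1) · k + 1. With r = 31 and k = 104: n = 30 · 104 + 1 = 3120 + 1 = 3121. For n = 3120 = 30 · 104, we can put exactly 30 objects in every box, avoiding 31 in any single one — so 3121 is tight.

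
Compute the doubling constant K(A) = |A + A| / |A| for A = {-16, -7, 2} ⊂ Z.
K = |A + A| / |A| = 5/3

Enumerate A + A = {a + b : a, b ∈ A}. With |A| = 3, there are |A|^2 = 9 ordered sum pairs; collecting distinct values, A + A = {-32, -23, -14, -5, 4}, so |A + A| = 5. Thus K = 5/3. Here |A + A| = 2|A| − 1 = 5, the minimum possible — so K = 5/3 is minimal, which holds iff A is an arithmetic progression.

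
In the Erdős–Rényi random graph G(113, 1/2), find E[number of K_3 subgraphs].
E[# K_3] = C(113, 3) · (1/2)^C(3, 2) = 234136 / 2^3 = 29267

For each 3-subset S of vertices (there are C(113, 3) = 234136 such S), let X_S = 1 if S induces a K_3 (all C(3, 2) = 3 edges present). Then P(X_S = 1) = (1/2)^3 = 1/8. By linearity of expectation, E[# K_3] = C(113, 3) · (1/2)^3 = 234136 / 8 = 29267.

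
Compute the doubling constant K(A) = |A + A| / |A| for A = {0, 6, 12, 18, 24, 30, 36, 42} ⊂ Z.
K = |A + A| / |A| = 15/8

Enumerate A + A = {a + b : a, b ∈ A}. With |A| = 8, there are |A|^2 = 64 ordered sum pairs; collecting distinct values, A + A = {0, 6, 12, 18, 24, 30, 36, 42, 48, 54, 60, 66, 72, 78, 84}, so |A + A| = 15. Thus K = 15/8. Here |A + A| = 2|A| − 1 = 15, the minimum possible — so K = 15/8 is minimal, which holds iff A is an arithmetic progression.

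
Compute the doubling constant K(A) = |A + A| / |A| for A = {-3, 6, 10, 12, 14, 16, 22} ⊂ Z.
K = |A + A| / |A| = 21/7 = 3

Enumerate A + A = {a + b : a, b ∈ A}. With |A| = 7, there are |A|^2 = 49 ordered sum pairs; collecting distinct values, A + A = {-6, 3, 7, 9, 11, 12, 13, 16, 18, 19, 20, 22, 24, 26, 28, 30, 32, 34, 36, 38, 44}, so |A + A| = 21. Thus K = 21/7 = 3. For comparison, the minimum possible |A + A| over all 7-element sets is 2·7 − 1 = 13 (so min K = 13/7), attained only by arithmetic progressions.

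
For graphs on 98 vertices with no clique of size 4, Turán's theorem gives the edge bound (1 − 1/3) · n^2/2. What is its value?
Turán density bound = (2/3) · 98^2/2 = 9604/3 ≈ 3201.3333

Turán's theorem: ex(n, K_{r+1}) is achieved by the complete r-partite Turán graph T(n, r) with parts as balanced as possible, and is at most (1 − 1/r) · n^2/2. For r = 3, n = 98: the density bound is (2/3) · 9604/2 = 9604/3 ≈ 3201.3333. The integer-valued extremum is e(T(98, 3)) = 3201, which is strictly less than the density bound 9604/3 since 3 ∤ 98 (the parts of T(98, 3) cannot all be equal).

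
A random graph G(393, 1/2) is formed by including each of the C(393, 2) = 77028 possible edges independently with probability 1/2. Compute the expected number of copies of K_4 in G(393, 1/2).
E[# K_4] = C(393, 4) · (1/2)^C(4, 2) = 978833310 / 2^6 = 489416655/32 = 15294270.46875

For each 4-subset S of vertices (there are C(393, 4) = 978833310 such S), let X_S = 1 if S induces a K_4 (all C(4, 2) = 6 edges present). Then P(X_S = 1) = (1/2)^6 = 1/64. By linearity of expectation, E[# K_4] = C(393, 4) · (1/2)^6 = 978833310 / 64 = 489416655/32 = 15294270.46875.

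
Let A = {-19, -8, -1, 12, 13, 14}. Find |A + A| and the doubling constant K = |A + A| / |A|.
K = |A + A| / |A| = 20/6 = 10/3

Enumerate A + A = {a + b : a, b ∈ A}. With |A| = 6, there are |A|^2 = 36 ordered sum pairs; collecting distinct values, A + A = {-38, -27, -20, -16, -9, -7, -6, -5, -2, 4, 5, 6, 11, 12, 13, 24, 25, 26, 27, 28}, so |A + A| = 20. Thus K = 20/6 = 10/3. For comparison, the minimum possible |A + A| over all 6-element sets is 2·6 − 1 = 11 (so min K = 11/6), attained only by arithmetic progressions.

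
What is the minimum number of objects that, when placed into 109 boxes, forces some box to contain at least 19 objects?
n = (19 − 1)·109 + 1 = 1963

By the generalised pigeonhole principle, to guarantee some box contains ≥ r objects we need more than (r − 1) · k objects total. Threshold: n = (r − 1) · k + 1. With r = 19 and k = 109: n = 18 · 109 + 1 = 1962 + 1 = 1963. For n = 1962 = 18 · 109, we can put exactly 18 objects in every box, avoiding 19 in any single one — so 1963 is tight.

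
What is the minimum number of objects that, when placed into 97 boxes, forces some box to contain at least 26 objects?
n = (26 − 1)·97 + 1 = 2426

By the generalised pigeonhole principle, to guarantee some box contains ≥ r objects we need more than (r − 1) · k objects total. Threshold: n = (r − 1) · k + 1. With r = 26 and k = 97: n = 25 · 97 + 1 = 2425 + 1 = 2426. For n = 2425 = 25 · 97, we can put exactly 25 objects in every box, avoiding 26 in any single one — so 2426 is tight.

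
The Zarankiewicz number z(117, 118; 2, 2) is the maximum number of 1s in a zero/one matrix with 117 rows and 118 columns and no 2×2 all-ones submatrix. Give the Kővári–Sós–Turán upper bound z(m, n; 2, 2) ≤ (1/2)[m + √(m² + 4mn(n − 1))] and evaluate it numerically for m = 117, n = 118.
z(117, 118; 2, 2) ≤ (1/2)[117 + √(117² + 4·117·118·117)] = (1/2)[117 + √6474897] = 1330.7909

Kővári–Sós–Turán: let r_1, ..., r_117 be the row sums and z = Σ r_i the total number of 1s. Each pair of columns can share at most one row with both entries 1 (else a 2×2 all-ones block appears), so Σ_i C(r_i, 2) ≤ C(118, 2) = 6903. By convexity Σ_i C(r_i, 2) ≥ 117·C(z/117, 2) = z(z − 117)/(2·117), giving z² − 117z − 117·118·117 ≤ 0 and hence z ≤ (1/2)[117 + √(13689 + 4·1615302)] = (1/2)[117 + √6474897] ≈ (1/2)(117 + 2544.5819) = 1330.7909.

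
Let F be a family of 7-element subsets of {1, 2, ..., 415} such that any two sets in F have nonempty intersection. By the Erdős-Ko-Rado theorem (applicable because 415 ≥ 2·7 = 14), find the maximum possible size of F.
max |F| = C(414, 6) = 6743169849423

Erdős-Ko-Rado (1961): when n ≥ 2k, max |F| = C(n−1, k−1). The bound is attained by the star {A : i ∈ A} for any fixed i ∈ [n]. Here C(415−1, 7−1) = C(414, 6) = 6743169849423.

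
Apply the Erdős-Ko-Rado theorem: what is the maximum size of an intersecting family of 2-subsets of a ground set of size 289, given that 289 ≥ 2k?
max |F| = C(288, 1) = 288

The Erdős-Ko-Rado theorem states: for n ≥ 2k, an intersecting family of k-subsets of an n-element set has size at most C(n − 1, k − 1), with equality for 'star' families {A ⊆ [n] : |A| = k, i ∈ A} (fix an element i). For n = 289, k = 2: C(288, 1) = 288.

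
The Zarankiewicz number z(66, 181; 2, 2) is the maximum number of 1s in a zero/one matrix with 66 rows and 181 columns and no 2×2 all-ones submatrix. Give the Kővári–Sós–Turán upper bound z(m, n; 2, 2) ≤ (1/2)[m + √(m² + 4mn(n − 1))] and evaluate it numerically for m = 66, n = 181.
z(66, 181; 2, 2) ≤ (1/2)[66 + √(66² + 4·66·181·180)] = (1/2)[66 + √8605476] = 1499.7546

Kővári–Sós–Turán: let r_1, ..., r_66 be the row sums and z = Σ r_i the total number of 1s. Each pair of columns can share at most one row with both entries 1 (else a 2×2 all-ones block appears), so Σ_i C(r_i, 2) ≤ C(181, 2) = 16290. By convexity Σ_i C(r_i, 2) ≥ 66·C(z/66, 2) = z(z − 66)/(2·66), giving z² − 66z − 66·181·180 ≤ 0 and hence z ≤ (1/2)[66 + √(4356 + 4·2150280)] = (1/2)[66 + √8605476] ≈ (1/2)(66 + 2933.5092) = 1499.7546.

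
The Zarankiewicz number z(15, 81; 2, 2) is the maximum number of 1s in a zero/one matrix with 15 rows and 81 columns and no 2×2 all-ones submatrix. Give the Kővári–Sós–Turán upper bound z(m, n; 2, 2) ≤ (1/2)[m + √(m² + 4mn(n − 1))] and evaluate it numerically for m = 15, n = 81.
z(15, 81; 2, 2) ≤ (1/2)[15 + √(15² + 4·15·81·80)] = (1/2)[15 + √389025] = 319.3593

Kővári–Sós–Turán: let r_1, ..., r_15 be the row sums and z = Σ r_i the total number of 1s. Each pair of columns can share at most one row with both entries 1 (else a 2×2 all-ones block appears), so Σ_i C(r_i, 2) ≤ C(81, 2) = 3240. By convexity Σ_i C(r_i, 2) ≥ 15·C(z/15, 2) = z(z − 15)/(2·15), giving z² − 15z − 15·81·80 ≤ 0 and hence z ≤ (1/2)[15 + √(225 + 4·97200)] = (1/2)[15 + √389025] ≈ (1/2)(15 + 623.7187) = 319.3593.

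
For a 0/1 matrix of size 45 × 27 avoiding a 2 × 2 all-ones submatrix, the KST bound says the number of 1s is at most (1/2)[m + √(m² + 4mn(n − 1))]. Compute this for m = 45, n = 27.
z(45, 27; 2, 2) ≤ (1/2)[45 + √(45² + 4·45·27·26)] = (1/2)[45 + √128385] = 201.6543

Kővári–Sós–Turán: let r_1, ..., r_45 be the row sums and z = Σ r_i the total number of 1s. Each pair of columns can share at most one row with both entries 1 (else a 2×2 all-ones block appears), so Σ_i C(r_i, 2) ≤ C(27, 2) = 351. By convexity Σ_i C(r_i, 2) ≥ 45·C(z/45, 2) = z(z − 45)/(2·45), giving z² − 45z − 45·27·26 ≤ 0 and hence z ≤ (1/2)[45 + √(2025 + 4·31590)] = (1/2)[45 + √128385] ≈ (1/2)(45 + 358.3085) = 201.6543.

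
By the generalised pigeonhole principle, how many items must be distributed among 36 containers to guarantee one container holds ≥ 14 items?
n = (14 − 1)·36 + 1 = 469

By the generalised pigeonhole principle, to guarantee some box contains ≥ r objects we need more than (r − 1) · k objects total. Threshold: n = (r − 1) · k + 1. With r = 14 and k = 36: n = 13 · 36 + 1 = 468 + 1 = 469. For n = 468 = 13 · 36, we can put exactly 13 objects in every box, avoiding 14 in any single one — so 469 is tight.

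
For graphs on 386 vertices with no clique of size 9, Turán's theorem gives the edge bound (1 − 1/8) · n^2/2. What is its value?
Turán density bound = (7/8) · 386^2/2 = 260743/4 ≈ 65185.75

Turán's theorem: ex(n, K_{r+1}) is achieved by the complete r-partite Turán graph T(n, r) with parts as balanced as possible, and is at most (1 − 1/r) · n^2/2. For r = 8, n = 386: the density bound is (7/8) · 148996/2 = 260743/4 ≈ 65185.75. The integer-valued extremum is e(T(386, 8)) = 65185, which is strictly less than the density bound 260743/4 since 8 ∤ 386 (the parts of T(386, 8) cannot all be equal).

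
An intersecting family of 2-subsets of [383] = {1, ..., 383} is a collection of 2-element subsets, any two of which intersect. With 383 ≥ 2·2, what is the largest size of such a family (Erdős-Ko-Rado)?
max |F| = C(382, 1) = 382

Erdős-Ko-Rado (1961): when n ≥ 2k, max |F| = C(n−1, k−1). The bound is attained by the star {A : i ∈ A} for any fixed i ∈ [n]. Here C(383−1, 2−1) = C(382, 1) = 382.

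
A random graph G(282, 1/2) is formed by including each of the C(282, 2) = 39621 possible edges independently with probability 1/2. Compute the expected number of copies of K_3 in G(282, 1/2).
E[# K_3] = C(282, 3) · (1/2)^C(3, 2) = 3697960 / 2^3 = 462245

For each 3-subset S of vertices (there are C(282, 3) = 3697960 such S), let X_S = 1 if S induces a K_3 (all C(3, 2) = 3 edges present). Then P(X_S = 1) = (1/2)^3 = 1/8. By linearity of expectation, E[# K_3] = C(282, 3) · (1/2)^3 = 3697960 / 8 = 462245.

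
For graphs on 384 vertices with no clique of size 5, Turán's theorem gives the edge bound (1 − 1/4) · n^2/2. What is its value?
Turán density bound = (3/4) · 384^2/2 = 55296

Turán's theorem: ex(n, K_{r+1}) is achieved by the complete r-partite Turán graph T(n, r) with parts as balanced as possible, and is at most (1 − 1/r) · n^2/2. For r = 4, n = 384: the density bound is (3/4) · 147456/2 = 55296. Since 4 ∣ 384, the Turán graph T(384, 4) has parts of equal size 96, and its edge count e(T(384, 4)) = 55296 attains the density bound exactly.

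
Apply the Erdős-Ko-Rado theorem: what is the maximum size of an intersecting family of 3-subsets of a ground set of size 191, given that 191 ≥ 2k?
max |F| = C(190, 2) = 17955

The Erdős-Ko-Rado theorem states: for n ≥ 2k, an intersecting family of k-subsets of an n-element set has size at most C(n − 1, k − 1), with equality for 'star' families {A ⊆ [n] : |A| = k, i ∈ A} (fix an element i). For n = 191, k = 3: C(190, 2) = 17955.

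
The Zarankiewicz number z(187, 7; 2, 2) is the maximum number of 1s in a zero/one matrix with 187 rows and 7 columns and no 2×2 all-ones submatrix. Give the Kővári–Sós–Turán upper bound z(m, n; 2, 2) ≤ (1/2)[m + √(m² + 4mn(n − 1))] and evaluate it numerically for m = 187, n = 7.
z(187, 7; 2, 2) ≤ (1/2)[187 + √(187² + 4·187·7·6)] = (1/2)[187 + √66385] = 222.3264

Kővári–Sós–Turán: let r_1, ..., r_187 be the row sums and z = Σ r_i the total number of 1s. Each pair of columns can share at most one row with both entries 1 (else a 2×2 all-ones block appears), so Σ_i C(r_i, 2) ≤ C(7, 2) = 21. By convexity Σ_i C(r_i, 2) ≥ 187·C(z/187, 2) = z(z − 187)/(2·187), giving z² − 187z − 187·7·6 ≤ 0 and hence z ≤ (1/2)[187 + √(34969 + 4·7854)] = (1/2)[187 + √66385] ≈ (1/2)(187 + 257.6529) = 222.3264.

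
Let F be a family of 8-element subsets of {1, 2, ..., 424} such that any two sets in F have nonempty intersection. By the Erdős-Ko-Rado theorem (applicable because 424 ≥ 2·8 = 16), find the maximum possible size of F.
max |F| = C(423, 7) = 457383009600297

The Erdős-Ko-Rado theorem states: for n ≥ 2k, an intersecting family of k-subsets of an n-element set has size at most C(n − 1, k − 1), with equality for 'star' families {A ⊆ [n] : |A| = k, i ∈ A} (fix an element i). For n = 424, k = 8: C(423, 7) = 457383009600297.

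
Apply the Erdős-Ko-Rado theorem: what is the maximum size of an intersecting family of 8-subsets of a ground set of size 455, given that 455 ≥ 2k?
max |F| = C(454, 7) = 752965996031040

The Erdős-Ko-Rado theorem states: for n ≥ 2k, an intersecting family of k-subsets of an n-element set has size at most C(n − 1, k − 1), with equality for 'star' families {A ⊆ [n] : |A| = k, i ∈ A} (fix an element i). For n = 455, k = 8: C(454, 7) = 752965996031040.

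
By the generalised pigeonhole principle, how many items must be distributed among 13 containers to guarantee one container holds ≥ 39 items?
n = (39 − 1)·13 + 1 = 495

By the generalised pigeonhole principle, to guarantee some box contains ≥ r objects we need more than (r − 1) · k objects total. Threshold: n = (r − 1) · k + 1. With r = 39 and k = 13: n = 38 · 13 + 1 = 494 + 1 = 495. For n = 494 = 38 · 13, we can put exactly 38 objects in every box, avoiding 39 in any single one — so 495 is tight.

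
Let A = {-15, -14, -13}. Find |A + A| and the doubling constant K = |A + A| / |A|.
K = |A + A| / |A| = 5/3

Enumerate A + A = {a + b : a, b ∈ A}. With |A| = 3, there are |A|^2 = 9 ordered sum pairs; collecting distinct values, A + A = {-30, -29, -28, -27, -26}, so |A + A| = 5. Thus K = 5/3. Here |A + A| = 2|A| − 1 = 5, the minimum possible — so K = 5/3 is minimal, which holds iff A is an arithmetic progression.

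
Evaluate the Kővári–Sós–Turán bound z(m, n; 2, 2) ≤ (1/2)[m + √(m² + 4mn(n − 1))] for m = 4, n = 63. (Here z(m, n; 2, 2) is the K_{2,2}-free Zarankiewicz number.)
z(4, 63; 2, 2) ≤ (1/2)[4 + √(4² + 4·4·63·62)] = (1/2)[4 + √62512] = 127.012

Kővári–Sós–Turán: let r_1, ..., r_4 be the row sums and z = Σ r_i the total number of 1s. Each pair of columns can share at most one row with both entries 1 (else a 2×2 all-ones block appears), so Σ_i C(r_i, 2) ≤ C(63, 2) = 1953. By convexity Σ_i C(r_i, 2) ≥ 4·C(z/4, 2) = z(z − 4)/(2·4), giving z² − 4z − 4·63·62 ≤ 0 and hence z ≤ (1/2)[4 + √(16 + 4·15624)] = (1/2)[4 + √62512] ≈ (1/2)(4 + 250.024) = 127.012.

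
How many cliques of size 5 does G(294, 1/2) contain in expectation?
E[# K_5] = C(294, 5) · (1/2)^C(5, 2) = 17689173558 / 2^10 = 8844586779/512 ≈ 17274583.552734

For each 5-subset S of vertices (there are C(294, 5) = 17689173558 such S), let X_S = 1 if S induces a K_5 (all C(5, 2) = 10 edges present). Then P(X_S = 1) = (1/2)^10 = 1/1024. By linearity of expectation, E[# K_5] = C(294, 5) · (1/2)^10 = 17689173558 / 1024 = 8844586779/512 ≈ 17274583.552734.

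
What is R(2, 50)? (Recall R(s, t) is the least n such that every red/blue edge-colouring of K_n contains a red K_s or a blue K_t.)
R(2, 50) = 50

R(2, k) = k for all k ≥ 2: in a 2-colouring of K_k, either some edge is red (a red K_2) or all edges are blue (a blue K_k). And K_{49} coloured all-blue has no blue K_50, so R(2, 50) > 49. Hence R(2, 50) = 50.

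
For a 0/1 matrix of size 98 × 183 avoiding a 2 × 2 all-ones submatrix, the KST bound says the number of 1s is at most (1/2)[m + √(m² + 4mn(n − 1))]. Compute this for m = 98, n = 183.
z(98, 183; 2, 2) ≤ (1/2)[98 + √(98² + 4·98·183·182)] = (1/2)[98 + √13065556] = 1856.3154

Kővári–Sós–Turán: let r_1, ..., r_98 be the row sums and z = Σ r_i the total number of 1s. Each pair of columns can share at most one row with both entries 1 (else a 2×2 all-ones block appears), so Σ_i C(r_i, 2) ≤ C(183, 2) = 16653. By convexity Σ_i C(r_i, 2) ≥ 98·C(z/98, 2) = z(z − 98)/(2·98), giving z² − 98z − 98·183·182 ≤ 0 and hence z ≤ (1/2)[98 + √(9604 + 4·3263988)] = (1/2)[98 + √13065556] ≈ (1/2)(98 + 3614.6308) = 1856.3154.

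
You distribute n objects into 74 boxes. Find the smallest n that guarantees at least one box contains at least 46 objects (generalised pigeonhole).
n = (46 − 1)·74 + 1 = 3331

By the generalised pigeonhole principle, to guarantee some box contains ≥ r objects we need more than (r − 1) · k objects total. Threshold: n = (r − 1) · k + 1. With r = 46 and k = 74: n = 45 · 74 + 1 = 3330 + 1 = 3331. For n = 3330 = 45 · 74, we can put exactly 45 objects in every box, avoiding 46 in any single one — so 3331 is tight.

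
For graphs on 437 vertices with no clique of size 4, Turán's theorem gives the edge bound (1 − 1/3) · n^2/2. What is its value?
Turán density bound = (2/3) · 437^2/2 = 190969/3 ≈ 63656.3333

Turán's theorem: ex(n, K_{r+1}) is achieved by the complete r-partite Turán graph T(n, r) with parts as balanced as possible, and is at most (1 − 1/r) · n^2/2. For r = 3, n = 437: the density bound is (2/3) · 190969/2 = 190969/3 ≈ 63656.3333. The integer-valued extremum is e(T(437, 3)) = 63656, which is strictly less than the density bound 190969/3 since 3 ∤ 437 (the parts of T(437, 3) cannot all be equal).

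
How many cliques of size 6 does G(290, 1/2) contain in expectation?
E[# K_6] = C(290, 6) · (1/2)^C(6, 2) = 784239335880 / 2^15 = 98029916985/4096 ≈ 23933085.201416

For each 6-subset S of vertices (there are C(290, 6) = 784239335880 such S), let X_S = 1 if S induces a K_6 (all C(6, 2) = 15 edges present). Then P(X_S = 1) = (1/2)^15 = 1/32768. By linearity of expectation, E[# K_6] = C(290, 6) · (1/2)^15 = 784239335880 / 32768 = 98029916985/4096 ≈ 23933085.201416.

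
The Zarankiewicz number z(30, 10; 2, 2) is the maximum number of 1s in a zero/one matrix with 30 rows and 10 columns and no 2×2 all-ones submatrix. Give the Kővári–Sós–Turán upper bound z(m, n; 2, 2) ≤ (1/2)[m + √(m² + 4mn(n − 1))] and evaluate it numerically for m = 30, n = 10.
z(30, 10; 2, 2) ≤ (1/2)[30 + √(30² + 4·30·10·9)] = (1/2)[30 + √11700] = 69.0833

Kővári–Sós–Turán: let r_1, ..., r_30 be the row sums and z = Σ r_i the total number of 1s. Each pair of columns can share at most one row with both entries 1 (else a 2×2 all-ones block appears), so Σ_i C(r_i, 2) ≤ C(10, 2) = 45. By convexity Σ_i C(r_i, 2) ≥ 30·C(z/30, 2) = z(z − 30)/(2·30), giving z² − 30z − 30·10·9 ≤ 0 and hence z ≤ (1/2)[30 + √(900 + 4·2700)] = (1/2)[30 + √11700] ≈ (1/2)(30 + 108.1665) = 69.0833.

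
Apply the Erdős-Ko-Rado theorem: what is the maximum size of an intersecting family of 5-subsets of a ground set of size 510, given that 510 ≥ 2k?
max |F| = C(509, 4) = 2763940751

Erdős-Ko-Rado (1961): when n ≥ 2k, max |F| = C(n−1, k−1). The bound is attained by the star {A : i ∈ A} for any fixed i ∈ [n]. Here C(510−1, 5−1) = C(509, 4) = 2763940751.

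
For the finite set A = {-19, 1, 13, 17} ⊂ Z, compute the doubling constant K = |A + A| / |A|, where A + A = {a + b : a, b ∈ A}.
K = |A + A| / |A| = 10/4 = 5/2

Enumerate A + A = {a + b : a, b ∈ A}. With |A| = 4, there are |A|^2 = 16 ordered sum pairs; collecting distinct values, A + A = {-38, -18, -6, -2, 2, 14, 18, 26, 30, 34}, so |A + A| = 10. Thus K = 10/4 = 5/2. For comparison, the minimum possible |A + A| over all 4-element sets is 2·4 − 1 = 7 (so min K = 7/4), attained only by arithmetic progressions.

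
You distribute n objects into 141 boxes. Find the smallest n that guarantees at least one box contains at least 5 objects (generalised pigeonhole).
n = (5 − 1)·141 + 1 = 565

By the generalised pigeonhole principle, to guarantee some box contains ≥ r objects we need more than (r − 1) · k objects total. Threshold: n = (r − 1) · k + 1. With r = 5 and k = 141: n = 4 · 141 + 1 = 564 + 1 = 565. For n = 564 = 4 · 141, we can put exactly 4 objects in every box, avoiding 5 in any single one — so 565 is tight.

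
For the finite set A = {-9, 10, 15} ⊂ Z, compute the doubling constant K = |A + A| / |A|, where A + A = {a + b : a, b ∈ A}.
K = |A + A| / |A| = 6/3 = 2

Enumerate A + A = {a + b : a, b ∈ A}. With |A| = 3, there are |A|^2 = 9 ordered sum pairs; collecting distinct values, A + A = {-18, 1, 6, 20, 25, 30}, so |A + A| = 6. Thus K = 6/3 = 2. For comparison, the minimum possible |A + A| over all 3-element sets is 2·3 − 1 = 5 (so min K = 5/3), attained only by arithmetic progressions.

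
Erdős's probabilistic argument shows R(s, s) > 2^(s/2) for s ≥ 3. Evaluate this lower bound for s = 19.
2^(19/2) = 724.0773; so R(19, 19) > 724.0773

Colour each edge of K_n uniformly at random with red/blue. The expected number of monochromatic K_19 is C(n, 19) · 2 · 2^(−C(19,2)). If C(n, 19) · 2^(1 − C(19,2)) < 1, then with positive probability no monochromatic K_19 exists, so R(19, 19) > n. The standard estimate C(n, 19) ≤ n^19/19! shows this inequality holds whenever n ≤ 2^(19/2) (since 19! · 2^(C(19,2) − 1) > 2^(19^2/2) ≥ n^19). Hence R(19, 19) > 2^(19/2) = 724.0773.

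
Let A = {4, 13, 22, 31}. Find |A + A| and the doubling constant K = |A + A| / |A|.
K = |A + A| / |A| = 7/4

Enumerate A + A = {a + b : a, b ∈ A}. With |A| = 4, there are |A|^2 = 16 ordered sum pairs; collecting distinct values, A + A = {8, 17, 26, 35, 44, 53, 62}, so |A + A| = 7. Thus K = 7/4. Here |A + A| = 2|A| − 1 = 7, the minimum possible — so K = 7/4 is minimal, which holds iff A is an arithmetic progression.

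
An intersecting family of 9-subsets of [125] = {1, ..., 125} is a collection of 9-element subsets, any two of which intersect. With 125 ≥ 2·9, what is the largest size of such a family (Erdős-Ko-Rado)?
max |F| = C(124, 8) = 1100899186101

The Erdős-Ko-Rado theorem states: for n ≥ 2k, an intersecting family of k-subsets of an n-element set has size at most C(n − 1, k − 1), with equality for 'star' families {A ⊆ [n] : |A| = k, i ∈ A} (fix an element i). For n = 125, k = 9: C(124, 8) = 1100899186101.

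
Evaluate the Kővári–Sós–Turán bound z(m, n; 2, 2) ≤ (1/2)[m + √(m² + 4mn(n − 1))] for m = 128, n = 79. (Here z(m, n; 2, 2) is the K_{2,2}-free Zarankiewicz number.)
z(128, 79; 2, 2) ≤ (1/2)[128 + √(128² + 4·128·79·78)] = (1/2)[128 + √3171328] = 954.4111

Kővári–Sós–Turán: let r_1, ..., r_128 be the row sums and z = Σ r_i the total number of 1s. Each pair of columns can share at most one row with both entries 1 (else a 2×2 all-ones block appears), so Σ_i C(r_i, 2) ≤ C(79, 2) = 3081. By convexity Σ_i C(r_i, 2) ≥ 128·C(z/128, 2) = z(z − 128)/(2·128), giving z² − 128z − 128·79·78 ≤ 0 and hence z ≤ (1/2)[128 + √(16384 + 4·788736)] = (1/2)[128 + √3171328] ≈ (1/2)(128 + 1780.8223) = 954.4111.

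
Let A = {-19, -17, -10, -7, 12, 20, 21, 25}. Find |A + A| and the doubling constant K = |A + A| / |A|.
K = |A + A| / |A| = 35/8

Enumerate A + A = {a + b : a, b ∈ A}. With |A| = 8, there are |A|^2 = 64 ordered sum pairs; collecting distinct values, A + A = {-38, -36, -34, -29, -27, -26, -24, -20, -17, -14, -7, -5, 1, 2, 3, 4, 5, 6, 8, 10, 11, 13, 14, 15, 18, 24, 32, 33, 37, 40, 41, 42, 45, 46, 50}, so |A + A| = 35. Thus K = 35/8. For comparison, the minimum possible |A + A| over all 8-element sets is 2·8 − 1 = 15 (so min K = 15/8), attained only by arithmetic progressions.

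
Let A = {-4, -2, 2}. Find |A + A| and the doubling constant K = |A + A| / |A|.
K = |A + A| / |A| = 6/3 = 2

Enumerate A + A = {a + b : a, b ∈ A}. With |A| = 3, there are |A|^2 = 9 ordered sum pairs; collecting distinct values, A + A = {-8, -6, -4, -2, 0, 4}, so |A + A| = 6. Thus K = 6/3 = 2. For comparison, the minimum possible |A + A| over all 3-element sets is 2·3 − 1 = 5 (so min K = 5/3), attained only by arithmetic progressions.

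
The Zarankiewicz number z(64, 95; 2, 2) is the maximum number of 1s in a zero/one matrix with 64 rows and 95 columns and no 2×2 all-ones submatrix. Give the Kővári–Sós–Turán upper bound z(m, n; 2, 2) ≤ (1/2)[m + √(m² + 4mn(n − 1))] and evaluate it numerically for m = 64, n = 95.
z(64, 95; 2, 2) ≤ (1/2)[64 + √(64² + 4·64·95·94)] = (1/2)[64 + √2290176] = 788.6664

Kővári–Sós–Turán: let r_1, ..., r_64 be the row sums and z = Σ r_i the total number of 1s. Each pair of columns can share at most one row with both entries 1 (else a 2×2 all-ones block appears), so Σ_i C(r_i, 2) ≤ C(95, 2) = 4465. By convexity Σ_i C(r_i, 2) ≥ 64·C(z/64, 2) = z(z − 64)/(2·64), giving z² − 64z − 64·95·94 ≤ 0 and hence z ≤ (1/2)[64 + √(4096 + 4·571520)] = (1/2)[64 + √2290176] ≈ (1/2)(64 + 1513.3327) = 788.6664.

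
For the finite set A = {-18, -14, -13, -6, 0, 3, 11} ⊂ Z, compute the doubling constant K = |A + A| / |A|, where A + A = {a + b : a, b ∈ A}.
K = |A + A| / |A| = 27/7

Enumerate A + A = {a + b : a, b ∈ A}. With |A| = 7, there are |A|^2 = 49 ordered sum pairs; collecting distinct values, A + A = {-36, -32, -31, -28, -27, -26, -24, -20, -19, -18, -15, -14, -13, -12, -11, -10, -7, -6, -3, -2, 0, 3, 5, 6, 11, 14, 22}, so |A + A| = 27. Thus K = 27/7. For comparison, the minimum possible |A + A| over all 7-element sets is 2·7 − 1 = 13 (so min K = 13/7), attained only by arithmetic progressions.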